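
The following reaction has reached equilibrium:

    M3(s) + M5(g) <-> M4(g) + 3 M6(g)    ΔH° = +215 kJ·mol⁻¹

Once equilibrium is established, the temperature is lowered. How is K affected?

decreases

K depends on temperature via the van 't Hoff relation. The forward reaction is endothermic, so lowering T decreases K.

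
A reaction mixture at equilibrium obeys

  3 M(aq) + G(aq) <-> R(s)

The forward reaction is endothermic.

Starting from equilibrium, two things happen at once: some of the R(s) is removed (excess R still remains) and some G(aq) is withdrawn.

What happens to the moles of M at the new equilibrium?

R is a pure solid; its activity is 1 regardless of amount, so Q is unaffected — no shift from this change.
Removing G (aq), a reactant, drives the reaction to the left.
The net shift is to the left. M is a reactant, so its amount increases.

increases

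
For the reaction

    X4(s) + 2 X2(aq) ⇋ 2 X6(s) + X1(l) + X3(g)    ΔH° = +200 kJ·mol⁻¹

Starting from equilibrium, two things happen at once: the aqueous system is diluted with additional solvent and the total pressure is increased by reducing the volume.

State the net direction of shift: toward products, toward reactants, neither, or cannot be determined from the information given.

Dilution lowers every aqueous concentration by the same factor. Δn_aq = 0 − 2 = -2, so the system shifts toward the side with more dissolved moles — to the left.
Gas moles: reactants 0, products 1 (Δn_gas = +1). Compression shifts the system toward the side with fewer moles of gas — to the left.
All effects act in the same direction — net shift to the left.

left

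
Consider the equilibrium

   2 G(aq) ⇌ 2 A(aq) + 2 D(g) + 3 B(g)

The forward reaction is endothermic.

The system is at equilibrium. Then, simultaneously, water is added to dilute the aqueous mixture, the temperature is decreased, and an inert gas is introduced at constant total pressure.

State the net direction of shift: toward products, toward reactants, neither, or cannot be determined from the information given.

cannot be determined

Dilution scales every aqueous concentration by the same factor. Δn_aq = 2 − 2 = 0, so Q is unchanged — no shift.
The forward reaction is endothermic. Lowering T favours the exothermic direction — shift to the left.
Adding inert gas at constant total pressure expands the volume and lowers every reacting partial pressure. With Δn_gas = 5 − 0 = +5, Q moves away from K toward the side with fewer gas moles, so the system shifts toward the side with more gas moles — to the right.
The individual effects push in opposite directions; without quantitative information the net direction cannot be determined.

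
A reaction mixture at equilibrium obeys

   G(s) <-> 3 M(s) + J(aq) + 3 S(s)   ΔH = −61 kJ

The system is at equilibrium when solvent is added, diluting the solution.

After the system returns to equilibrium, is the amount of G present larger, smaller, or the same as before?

Dilution lowers every aqueous concentration by the same factor. Δn_aq = 1 − 0 = +1, so the system shifts toward the side with more dissolved moles — to the right.
The net shift is to the right. G is a reactant, so its amount decreases.

decreases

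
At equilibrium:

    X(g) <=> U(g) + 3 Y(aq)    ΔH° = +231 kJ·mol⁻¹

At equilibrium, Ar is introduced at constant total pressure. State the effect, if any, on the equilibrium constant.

unchanged

The equilibrium constant depends only on temperature. This perturbation changes neither the position of equilibrium nor K.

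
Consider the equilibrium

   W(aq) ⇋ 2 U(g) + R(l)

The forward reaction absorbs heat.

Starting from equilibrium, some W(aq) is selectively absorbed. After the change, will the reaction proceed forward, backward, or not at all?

Removing W (aq), a reactant, drives the reaction to the left.

left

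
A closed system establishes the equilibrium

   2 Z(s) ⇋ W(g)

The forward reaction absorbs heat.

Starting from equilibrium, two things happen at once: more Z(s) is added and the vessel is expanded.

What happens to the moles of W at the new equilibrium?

increases

Z is a pure solid; its activity is 1 regardless of amount, so Q is unaffected — no shift from this change.
Gas moles: reactants 0, products 1 (Δn_gas = +1). Expansion shifts the system toward the side with more moles of gas — to the right.
The net shift is to the right. W is a product, so its amount increases.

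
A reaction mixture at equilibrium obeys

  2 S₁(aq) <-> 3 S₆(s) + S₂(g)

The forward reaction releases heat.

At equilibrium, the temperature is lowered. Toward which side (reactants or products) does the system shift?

The forward reaction is exothermic. Lowering T favours the exothermic direction — shift to the right.

right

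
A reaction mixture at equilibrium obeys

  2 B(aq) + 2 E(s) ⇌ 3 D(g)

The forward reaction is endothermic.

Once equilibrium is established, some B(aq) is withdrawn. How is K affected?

unchanged

The equilibrium constant depends only on temperature. This perturbation may move the position of equilibrium, but since T is unchanged, K itself is unchanged.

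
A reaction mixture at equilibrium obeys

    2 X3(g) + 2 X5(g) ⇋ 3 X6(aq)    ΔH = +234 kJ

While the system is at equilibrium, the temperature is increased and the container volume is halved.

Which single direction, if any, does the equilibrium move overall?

right

The forward reaction is endothermic. Raising T favours the endothermic direction — shift to the right.
Gas moles: reactants 4, products 0 (Δn_gas = -4). Compression shifts the system toward the side with fewer moles of gas — to the right.
All effects act in the same direction — net shift to the right.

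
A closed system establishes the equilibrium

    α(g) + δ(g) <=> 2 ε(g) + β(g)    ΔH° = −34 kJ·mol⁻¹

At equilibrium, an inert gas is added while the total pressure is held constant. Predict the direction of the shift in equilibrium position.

right

Adding inert gas at constant total pressure expands the volume and lowers every reacting partial pressure. With Δn_gas = 3 − 2 = +1, Q moves away from K toward the side with fewer gas moles, so the system shifts toward the side with more gas moles — to the right.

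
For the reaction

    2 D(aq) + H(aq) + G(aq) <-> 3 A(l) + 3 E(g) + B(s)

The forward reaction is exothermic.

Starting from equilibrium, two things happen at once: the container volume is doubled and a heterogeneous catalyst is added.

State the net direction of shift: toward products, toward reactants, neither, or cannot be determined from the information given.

right

Gas moles: reactants 0, products 3 (Δn_gas = +3). Expansion shifts the system toward the side with more moles of gas — to the right.
A catalyst speeds both forward and reverse rates equally; it changes neither Q nor K — no shift from this change.
Only the nonzero effect(s) matter; the net shift is to the right.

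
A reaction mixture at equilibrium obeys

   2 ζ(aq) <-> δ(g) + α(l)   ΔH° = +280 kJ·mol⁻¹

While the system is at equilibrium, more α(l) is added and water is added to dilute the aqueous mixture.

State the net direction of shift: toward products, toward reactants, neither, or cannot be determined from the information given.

α is a pure liquid; its activity is 1 regardless of amount, so Q is unaffected — no shift from this change.
Dilution lowers every aqueous concentration by the same factor. Δn_aq = 0 − 2 = -2, so the system shifts toward the side with more dissolved moles — to the left.
Only the nonzero effect(s) matter; the net shift is to the left.

left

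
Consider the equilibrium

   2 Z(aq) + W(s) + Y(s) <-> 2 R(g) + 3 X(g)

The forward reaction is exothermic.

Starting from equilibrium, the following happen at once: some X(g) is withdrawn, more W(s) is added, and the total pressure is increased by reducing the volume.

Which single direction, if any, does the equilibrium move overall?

cannot be determined

Removing X (g), a product, drives the reaction to the right.
W is a pure solid; its activity is 1 regardless of amount, so Q is unaffected — no shift from this change.
Gas moles: reactants 0, products 5 (Δn_gas = +5). Compression shifts the system toward the side with fewer moles of gas — to the left.
The individual effects push in opposite directions; without quantitative information the net direction cannot be determined.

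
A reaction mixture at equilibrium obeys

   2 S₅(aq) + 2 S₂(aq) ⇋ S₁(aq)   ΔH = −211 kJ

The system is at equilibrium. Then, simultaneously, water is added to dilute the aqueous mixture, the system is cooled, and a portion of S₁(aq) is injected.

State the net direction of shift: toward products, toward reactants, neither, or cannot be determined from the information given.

Dilution lowers every aqueous concentration by the same factor. Δn_aq = 1 − 4 = -3, so the system shifts toward the side with more dissolved moles — to the left.
The forward reaction is exothermic. Lowering T favours the exothermic direction — shift to the right.
Adding S₁ (aq), a product, drives the reaction to the left.
The individual effects push in opposite directions; without quantitative information the net direction cannot be determined.

cannot be determined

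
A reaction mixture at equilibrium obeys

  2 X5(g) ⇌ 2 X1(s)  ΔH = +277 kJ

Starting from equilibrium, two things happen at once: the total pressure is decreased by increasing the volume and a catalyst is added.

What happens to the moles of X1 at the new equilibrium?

Gas moles: reactants 2, products 0 (Δn_gas = -2). Expansion shifts the system toward the side with more moles of gas — to the left.
A catalyst speeds both forward and reverse rates equally; it changes neither Q nor K — no shift from this change.
The net shift is to the left. X1 is a product, so its amount decreases.

decreases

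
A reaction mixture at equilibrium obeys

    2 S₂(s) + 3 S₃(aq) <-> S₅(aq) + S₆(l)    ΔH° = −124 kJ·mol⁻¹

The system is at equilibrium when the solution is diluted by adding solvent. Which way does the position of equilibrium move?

left

Dilution lowers every aqueous concentration by the same factor. Δn_aq = 1 − 3 = -2, so the system shifts toward the side with more dissolved moles — to the left.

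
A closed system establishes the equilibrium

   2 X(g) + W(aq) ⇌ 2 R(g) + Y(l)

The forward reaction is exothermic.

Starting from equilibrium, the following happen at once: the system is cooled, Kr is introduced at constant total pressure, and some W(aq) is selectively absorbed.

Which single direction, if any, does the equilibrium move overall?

The forward reaction is exothermic. Lowering T favours the exothermic direction — shift to the right.
Adding inert gas at constant total pressure expands the volume, scaling every reacting partial pressure by the same factor. Δn_gas = 2 − 2 = 0, so Q is unchanged — no shift.
Removing W (aq), a reactant, drives the reaction to the left.
The individual effects push in opposite directions; without quantitative information the net direction cannot be determined.

cannot be determined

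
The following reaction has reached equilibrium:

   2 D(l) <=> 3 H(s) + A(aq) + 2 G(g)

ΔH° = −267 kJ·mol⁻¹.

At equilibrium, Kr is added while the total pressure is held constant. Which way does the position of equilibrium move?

right

Adding inert gas at constant total pressure expands the volume and lowers every reacting partial pressure. With Δn_gas = 2 − 0 = +2, Q moves away from K toward the side with fewer gas moles, so the system shifts toward the side with more gas moles — to the right.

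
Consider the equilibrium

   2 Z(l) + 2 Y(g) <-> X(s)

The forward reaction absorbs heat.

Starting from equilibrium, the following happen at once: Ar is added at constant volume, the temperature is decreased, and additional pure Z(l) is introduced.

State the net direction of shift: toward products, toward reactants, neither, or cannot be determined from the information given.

left

At constant volume, adding an inert gas leaves every reacting species' partial pressure unchanged, so Q is unchanged — no shift from this change.
The forward reaction is endothermic. Lowering T favours the exothermic direction — shift to the left.
Z is a pure liquid; its activity is 1 regardless of amount, so Q is unaffected — no shift from this change.
Only the nonzero effect(s) matter; the net shift is to the left.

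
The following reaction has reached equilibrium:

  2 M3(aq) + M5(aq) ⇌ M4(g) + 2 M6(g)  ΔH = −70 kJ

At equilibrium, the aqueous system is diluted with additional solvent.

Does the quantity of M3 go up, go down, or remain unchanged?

increases

Dilution lowers every aqueous concentration by the same factor. Δn_aq = 0 − 3 = -3, so the system shifts toward the side with more dissolved moles — to the left.
The net shift is to the left. M3 is a reactant, so its amount increases.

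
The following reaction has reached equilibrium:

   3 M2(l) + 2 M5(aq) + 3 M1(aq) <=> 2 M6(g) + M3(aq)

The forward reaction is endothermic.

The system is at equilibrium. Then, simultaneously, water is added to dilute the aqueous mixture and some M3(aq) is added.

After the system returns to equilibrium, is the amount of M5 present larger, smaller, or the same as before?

increases

Dilution lowers every aqueous concentration by the same factor. Δn_aq = 1 − 5 = -4, so the system shifts toward the side with more dissolved moles — to the left.
Adding M3 (aq), a product, drives the reaction to the left.
The net shift is to the left. M5 is a reactant, so its amount increases.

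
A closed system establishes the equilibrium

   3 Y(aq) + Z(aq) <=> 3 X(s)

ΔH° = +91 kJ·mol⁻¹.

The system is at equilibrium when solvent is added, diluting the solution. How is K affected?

unchanged

The equilibrium constant depends only on temperature. This perturbation may move the position of equilibrium, but since T is unchanged, K itself is unchanged.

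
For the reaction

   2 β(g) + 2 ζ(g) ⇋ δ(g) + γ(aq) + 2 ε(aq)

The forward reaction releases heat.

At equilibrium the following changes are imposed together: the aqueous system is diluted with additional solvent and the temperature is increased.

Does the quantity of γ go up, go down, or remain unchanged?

cannot be determined

Dilution lowers every aqueous concentration by the same factor. Δn_aq = 3 − 0 = +3, so the system shifts toward the side with more dissolved moles — to the right.
The forward reaction is exothermic. Raising T favours the endothermic direction — shift to the left.
The two effects oppose each other, so the net shift — and hence the change in γ — cannot be determined from the given information.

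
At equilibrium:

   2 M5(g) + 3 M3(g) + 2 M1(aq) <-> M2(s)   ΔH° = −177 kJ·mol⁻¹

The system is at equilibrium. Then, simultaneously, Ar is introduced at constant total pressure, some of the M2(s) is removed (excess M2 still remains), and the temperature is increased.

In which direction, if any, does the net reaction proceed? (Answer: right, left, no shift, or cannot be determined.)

Adding inert gas at constant total pressure expands the volume and lowers every reacting partial pressure. With Δn_gas = 0 − 5 = -5, Q moves away from K toward the side with fewer gas moles, so the system shifts toward the side with more gas moles — to the left.
M2 is a pure solid; its activity is 1 regardless of amount, so Q is unaffected — no shift from this change.
The forward reaction is exothermic. Raising T favours the endothermic direction — shift to the left.
Only the nonzero effect(s) matter; the net shift is to the left.

left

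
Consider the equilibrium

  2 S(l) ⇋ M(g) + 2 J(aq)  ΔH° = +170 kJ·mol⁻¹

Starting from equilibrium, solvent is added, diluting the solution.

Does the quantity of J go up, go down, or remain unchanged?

increases

Dilution lowers every aqueous concentration by the same factor. Δn_aq = 2 − 0 = +2, so the system shifts toward the side with more dissolved moles — to the right.
The net shift is to the right. J is a product, so its amount increases.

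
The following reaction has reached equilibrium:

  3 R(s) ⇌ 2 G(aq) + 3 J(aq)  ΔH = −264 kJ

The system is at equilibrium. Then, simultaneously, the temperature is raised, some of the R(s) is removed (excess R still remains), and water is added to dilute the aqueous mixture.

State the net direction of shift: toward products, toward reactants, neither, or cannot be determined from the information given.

cannot be determined

The forward reaction is exothermic. Raising T favours the endothermic direction — shift to the left.
R is a pure solid; its activity is 1 regardless of amount, so Q is unaffected — no shift from this change.
Dilution lowers every aqueous concentration by the same factor. Δn_aq = 5 − 0 = +5, so the system shifts toward the side with more dissolved moles — to the right.
The individual effects push in opposite directions; without quantitative information the net direction cannot be determined.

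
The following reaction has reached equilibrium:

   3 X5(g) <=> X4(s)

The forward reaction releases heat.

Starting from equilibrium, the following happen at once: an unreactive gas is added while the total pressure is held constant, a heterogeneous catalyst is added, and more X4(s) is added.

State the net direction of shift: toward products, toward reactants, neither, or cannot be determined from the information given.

left

Adding inert gas at constant total pressure expands the volume and lowers every reacting partial pressure. With Δn_gas = 0 − 3 = -3, Q moves away from K toward the side with fewer gas moles, so the system shifts toward the side with more gas moles — to the left.
A catalyst speeds both forward and reverse rates equally; it changes neither Q nor K — no shift from this change.
X4 is a pure solid; its activity is 1 regardless of amount, so Q is unaffected — no shift from this change.
Only the nonzero effect(s) matter; the net shift is to the left.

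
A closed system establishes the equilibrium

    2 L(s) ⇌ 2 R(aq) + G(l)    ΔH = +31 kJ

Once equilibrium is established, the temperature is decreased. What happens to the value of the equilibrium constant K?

decreases

K depends on temperature via the van 't Hoff relation. The forward reaction is endothermic, so lowering T decreases K.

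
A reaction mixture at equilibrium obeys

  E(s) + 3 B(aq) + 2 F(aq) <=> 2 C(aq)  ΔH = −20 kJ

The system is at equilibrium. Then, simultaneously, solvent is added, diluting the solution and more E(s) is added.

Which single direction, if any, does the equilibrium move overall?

left

Dilution lowers every aqueous concentration by the same factor. Δn_aq = 2 − 5 = -3, so the system shifts toward the side with more dissolved moles — to the left.
E is a pure solid; its activity is 1 regardless of amount, so Q is unaffected — no shift from this change.
Only the nonzero effect(s) matter; the net shift is to the left.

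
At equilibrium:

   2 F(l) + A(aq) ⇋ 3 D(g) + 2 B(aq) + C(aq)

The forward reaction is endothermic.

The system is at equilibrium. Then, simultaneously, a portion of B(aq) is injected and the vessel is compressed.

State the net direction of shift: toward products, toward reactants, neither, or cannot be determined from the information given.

Adding B (aq), a product, drives the reaction to the left.
Gas moles: reactants 0, products 3 (Δn_gas = +3). Compression shifts the system toward the side with fewer moles of gas — to the left.
All effects act in the same direction — net shift to the left.

left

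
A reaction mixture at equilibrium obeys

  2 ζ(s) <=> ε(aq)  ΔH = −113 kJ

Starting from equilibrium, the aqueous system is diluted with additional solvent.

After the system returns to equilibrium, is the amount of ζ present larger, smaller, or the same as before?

decreases

Dilution lowers every aqueous concentration by the same factor. Δn_aq = 1 − 0 = +1, so the system shifts toward the side with more dissolved moles — to the right.
The net shift is to the right. ζ is a reactant, so its amount decreases.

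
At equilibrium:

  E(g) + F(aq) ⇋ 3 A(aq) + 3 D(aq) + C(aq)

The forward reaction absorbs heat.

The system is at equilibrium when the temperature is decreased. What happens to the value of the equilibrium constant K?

K depends on temperature via the van 't Hoff relation. The forward reaction is endothermic, so lowering T decreases K.

decreases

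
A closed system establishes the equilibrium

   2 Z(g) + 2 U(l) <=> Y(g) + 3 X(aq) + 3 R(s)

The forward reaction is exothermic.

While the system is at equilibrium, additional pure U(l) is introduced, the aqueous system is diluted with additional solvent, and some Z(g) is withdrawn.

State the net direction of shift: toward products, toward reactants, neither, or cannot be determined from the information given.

cannot be determined

U is a pure liquid; its activity is 1 regardless of amount, so Q is unaffected — no shift from this change.
Dilution lowers every aqueous concentration by the same factor. Δn_aq = 3 − 0 = +3, so the system shifts toward the side with more dissolved moles — to the right.
Removing Z (g), a reactant, drives the reaction to the left.
The individual effects push in opposite directions; without quantitative information the net direction cannot be determined.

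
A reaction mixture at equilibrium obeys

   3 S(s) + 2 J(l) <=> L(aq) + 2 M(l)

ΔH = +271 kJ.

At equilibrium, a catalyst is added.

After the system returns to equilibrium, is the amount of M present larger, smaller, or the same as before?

A catalyst speeds both forward and reverse rates equally; it changes neither Q nor K — no shift from this change.
No net shift occurs, so the amount of M is unchanged.

unchanged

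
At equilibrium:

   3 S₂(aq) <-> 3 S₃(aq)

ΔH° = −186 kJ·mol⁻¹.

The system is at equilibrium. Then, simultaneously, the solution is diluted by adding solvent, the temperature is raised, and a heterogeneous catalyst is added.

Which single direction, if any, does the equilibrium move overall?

left

Dilution scales every aqueous concentration by the same factor. Δn_aq = 3 − 3 = 0, so Q is unchanged — no shift.
The forward reaction is exothermic. Raising T favours the endothermic direction — shift to the left.
A catalyst speeds both forward and reverse rates equally; it changes neither Q nor K — no shift from this change.
Only the nonzero effect(s) matter; the net shift is to the left.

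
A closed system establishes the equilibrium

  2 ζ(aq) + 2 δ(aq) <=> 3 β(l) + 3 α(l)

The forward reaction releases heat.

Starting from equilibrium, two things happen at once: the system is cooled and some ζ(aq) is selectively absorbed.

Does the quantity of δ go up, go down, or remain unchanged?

cannot be determined

The forward reaction is exothermic. Lowering T favours the exothermic direction — shift to the right.
Removing ζ (aq), a reactant, drives the reaction to the left.
The two effects oppose each other, so the net shift — and hence the change in δ — cannot be determined from the given information.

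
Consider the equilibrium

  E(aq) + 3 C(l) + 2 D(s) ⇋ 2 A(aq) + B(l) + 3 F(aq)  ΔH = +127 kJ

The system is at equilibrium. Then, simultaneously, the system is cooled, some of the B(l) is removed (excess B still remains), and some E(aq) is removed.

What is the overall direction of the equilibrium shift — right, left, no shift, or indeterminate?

left

The forward reaction is endothermic. Lowering T favours the exothermic direction — shift to the left.
B is a pure liquid; its activity is 1 regardless of amount, so Q is unaffected — no shift from this change.
Removing E (aq), a reactant, drives the reaction to the left.
Only the nonzero effect(s) matter; the net shift is to the left.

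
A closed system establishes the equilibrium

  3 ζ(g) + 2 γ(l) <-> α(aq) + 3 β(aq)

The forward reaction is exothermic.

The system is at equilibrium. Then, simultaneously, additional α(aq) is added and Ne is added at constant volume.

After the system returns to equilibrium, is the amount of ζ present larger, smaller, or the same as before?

increases

Adding α (aq), a product, drives the reaction to the left.
At constant volume, adding an inert gas leaves every reacting species' partial pressure unchanged, so Q is unchanged — no shift from this change.
The net shift is to the left. ζ is a reactant, so its amount increases.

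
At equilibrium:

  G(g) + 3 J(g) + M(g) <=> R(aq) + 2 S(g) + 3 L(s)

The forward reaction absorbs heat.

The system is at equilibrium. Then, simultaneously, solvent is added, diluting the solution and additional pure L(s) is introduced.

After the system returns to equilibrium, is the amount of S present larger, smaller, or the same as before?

increases

Dilution lowers every aqueous concentration by the same factor. Δn_aq = 1 − 0 = +1, so the system shifts toward the side with more dissolved moles — to the right.
L is a pure solid; its activity is 1 regardless of amount, so Q is unaffected — no shift from this change.
The net shift is to the right. S is a product, so its amount increases.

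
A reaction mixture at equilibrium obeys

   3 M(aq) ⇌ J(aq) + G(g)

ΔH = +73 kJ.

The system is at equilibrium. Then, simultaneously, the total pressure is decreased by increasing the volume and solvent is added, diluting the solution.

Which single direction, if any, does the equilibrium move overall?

cannot be determined

Gas moles: reactants 0, products 1 (Δn_gas = +1). Expansion shifts the system toward the side with more moles of gas — to the right.
Dilution lowers every aqueous concentration by the same factor. Δn_aq = 1 − 3 = -2, so the system shifts toward the side with more dissolved moles — to the left.
The individual effects push in opposite directions; without quantitative information the net direction cannot be determined.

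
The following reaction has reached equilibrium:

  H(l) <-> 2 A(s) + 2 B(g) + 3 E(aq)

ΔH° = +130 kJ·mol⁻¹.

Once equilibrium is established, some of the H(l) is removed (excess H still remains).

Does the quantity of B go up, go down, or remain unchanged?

H is a pure liquid; its activity is 1 regardless of amount, so Q is unaffected — no shift from this change.
No net shift occurs, so the amount of B is unchanged.

unchanged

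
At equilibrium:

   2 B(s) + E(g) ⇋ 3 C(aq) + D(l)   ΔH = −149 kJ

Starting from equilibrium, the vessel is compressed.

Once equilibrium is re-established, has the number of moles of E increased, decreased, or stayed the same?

Gas moles: reactants 1, products 0 (Δn_gas = -1). Compression shifts the system toward the side with fewer moles of gas — to the right.
The net shift is to the right. E is a reactant, so its amount decreases.

decreases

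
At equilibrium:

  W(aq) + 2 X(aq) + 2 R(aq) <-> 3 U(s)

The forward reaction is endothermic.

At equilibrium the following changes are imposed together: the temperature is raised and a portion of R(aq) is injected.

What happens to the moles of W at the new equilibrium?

decreases

The forward reaction is endothermic. Raising T favours the endothermic direction — shift to the right.
Adding R (aq), a reactant, drives the reaction to the right.
The net shift is to the right. W is a reactant, so its amount decreases.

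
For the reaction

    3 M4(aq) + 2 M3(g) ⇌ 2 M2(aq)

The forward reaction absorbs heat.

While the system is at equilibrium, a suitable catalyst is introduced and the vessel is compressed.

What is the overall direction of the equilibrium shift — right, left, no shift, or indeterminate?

A catalyst speeds both forward and reverse rates equally; it changes neither Q nor K — no shift from this change.
Gas moles: reactants 2, products 0 (Δn_gas = -2). Compression shifts the system toward the side with fewer moles of gas — to the right.
Only the nonzero effect(s) matter; the net shift is to the right.

right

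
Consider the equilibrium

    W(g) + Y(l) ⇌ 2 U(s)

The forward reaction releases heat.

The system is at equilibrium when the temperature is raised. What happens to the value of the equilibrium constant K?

decreases

K depends on temperature via the van 't Hoff relation. The forward reaction is exothermic, so raising T decreases K.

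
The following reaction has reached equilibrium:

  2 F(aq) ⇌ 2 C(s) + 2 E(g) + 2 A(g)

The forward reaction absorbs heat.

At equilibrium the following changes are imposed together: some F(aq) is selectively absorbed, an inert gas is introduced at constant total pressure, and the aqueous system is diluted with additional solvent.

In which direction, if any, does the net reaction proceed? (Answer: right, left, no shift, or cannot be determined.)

Removing F (aq), a reactant, drives the reaction to the left.
Adding inert gas at constant total pressure expands the volume and lowers every reacting partial pressure. With Δn_gas = 4 − 0 = +4, Q moves away from K toward the side with fewer gas moles, so the system shifts toward the side with more gas moles — to the right.
Dilution lowers every aqueous concentration by the same factor. Δn_aq = 0 − 2 = -2, so the system shifts toward the side with more dissolved moles — to the left.
The individual effects push in opposite directions; without quantitative information the net direction cannot be determined.

cannot be determined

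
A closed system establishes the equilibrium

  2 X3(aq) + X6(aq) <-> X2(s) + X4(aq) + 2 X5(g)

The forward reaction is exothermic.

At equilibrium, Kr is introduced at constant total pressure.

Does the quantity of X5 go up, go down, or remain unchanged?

Adding inert gas at constant total pressure expands the volume and lowers every reacting partial pressure. With Δn_gas = 2 − 0 = +2, Q moves away from K toward the side with fewer gas moles, so the system shifts toward the side with more gas moles — to the right.
The net shift is to the right. X5 is a product, so its amount increases.

increases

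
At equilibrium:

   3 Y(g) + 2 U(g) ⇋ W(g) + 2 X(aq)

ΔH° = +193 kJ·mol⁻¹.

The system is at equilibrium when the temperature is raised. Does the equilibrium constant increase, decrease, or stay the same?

increases

K depends on temperature via the van 't Hoff relation. The forward reaction is endothermic, so raising T increases K.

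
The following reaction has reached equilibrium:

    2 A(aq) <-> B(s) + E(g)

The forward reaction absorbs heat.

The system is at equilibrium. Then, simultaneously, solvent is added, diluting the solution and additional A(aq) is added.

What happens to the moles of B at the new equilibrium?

Dilution lowers every aqueous concentration by the same factor. Δn_aq = 0 − 2 = -2, so the system shifts toward the side with more dissolved moles — to the left.
Adding A (aq), a reactant, drives the reaction to the right.
The two effects oppose each other, so the net shift — and hence the change in B — cannot be determined from the given information.

cannot be determined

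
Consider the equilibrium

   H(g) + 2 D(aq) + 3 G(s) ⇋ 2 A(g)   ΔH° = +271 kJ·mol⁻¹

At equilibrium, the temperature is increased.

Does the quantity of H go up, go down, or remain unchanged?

The forward reaction is endothermic. Raising T favours the endothermic direction — shift to the right.
The net shift is to the right. H is a reactant, so its amount decreases.

decreases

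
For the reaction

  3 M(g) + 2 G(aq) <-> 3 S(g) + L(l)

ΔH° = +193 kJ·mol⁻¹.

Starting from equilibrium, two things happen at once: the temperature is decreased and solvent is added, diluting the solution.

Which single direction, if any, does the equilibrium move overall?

The forward reaction is endothermic. Lowering T favours the exothermic direction — shift to the left.
Dilution lowers every aqueous concentration by the same factor. Δn_aq = 0 − 2 = -2, so the system shifts toward the side with more dissolved moles — to the left.
All effects act in the same direction — net shift to the left.

left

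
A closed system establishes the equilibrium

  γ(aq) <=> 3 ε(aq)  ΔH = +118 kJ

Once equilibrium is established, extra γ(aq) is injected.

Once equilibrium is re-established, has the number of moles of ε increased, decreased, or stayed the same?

increases

Adding γ (aq), a reactant, drives the reaction to the right.
The net shift is to the right. ε is a product, so its amount increases.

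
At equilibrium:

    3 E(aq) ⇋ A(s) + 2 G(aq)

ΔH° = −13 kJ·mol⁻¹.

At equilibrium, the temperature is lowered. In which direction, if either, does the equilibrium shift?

The forward reaction is exothermic. Lowering T favours the exothermic direction — shift to the right.

right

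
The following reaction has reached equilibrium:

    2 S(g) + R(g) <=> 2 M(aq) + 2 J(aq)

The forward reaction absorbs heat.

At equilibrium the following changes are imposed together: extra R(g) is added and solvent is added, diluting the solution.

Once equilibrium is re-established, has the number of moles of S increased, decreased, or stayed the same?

Adding R (g), a reactant, drives the reaction to the right.
Dilution lowers every aqueous concentration by the same factor. Δn_aq = 4 − 0 = +4, so the system shifts toward the side with more dissolved moles — to the right.
The net shift is to the right. S is a reactant, so its amount decreases.

decreases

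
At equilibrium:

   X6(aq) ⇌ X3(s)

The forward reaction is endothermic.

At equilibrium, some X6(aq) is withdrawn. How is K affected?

unchanged

The equilibrium constant depends only on temperature. This perturbation may move the position of equilibrium, but since T is unchanged, K itself is unchanged.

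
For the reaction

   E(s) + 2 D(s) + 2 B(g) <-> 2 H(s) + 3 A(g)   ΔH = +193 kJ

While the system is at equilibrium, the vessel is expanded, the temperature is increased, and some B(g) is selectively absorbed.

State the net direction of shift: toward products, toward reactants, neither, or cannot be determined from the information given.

cannot be determined

Gas moles: reactants 2, products 3 (Δn_gas = +1). Expansion shifts the system toward the side with more moles of gas — to the right.
The forward reaction is endothermic. Raising T favours the endothermic direction — shift to the right.
Removing B (g), a reactant, drives the reaction to the left.
The individual effects push in opposite directions; without quantitative information the net direction cannot be determined.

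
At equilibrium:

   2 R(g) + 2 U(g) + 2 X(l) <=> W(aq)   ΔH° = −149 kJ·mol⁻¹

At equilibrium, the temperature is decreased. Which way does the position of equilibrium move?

The forward reaction is exothermic. Lowering T favours the exothermic direction — shift to the right.

right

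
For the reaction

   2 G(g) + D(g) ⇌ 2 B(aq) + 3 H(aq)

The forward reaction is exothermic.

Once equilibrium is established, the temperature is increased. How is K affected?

K depends on temperature via the van 't Hoff relation. The forward reaction is exothermic, so raising T decreases K.

decreases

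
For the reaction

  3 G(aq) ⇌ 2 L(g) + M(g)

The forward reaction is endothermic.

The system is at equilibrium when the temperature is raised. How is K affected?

increases

K depends on temperature via the van 't Hoff relation. The forward reaction is endothermic, so raising T increases K.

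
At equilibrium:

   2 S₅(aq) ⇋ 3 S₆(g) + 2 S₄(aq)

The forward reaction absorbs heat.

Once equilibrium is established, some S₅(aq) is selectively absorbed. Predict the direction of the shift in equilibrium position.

Removing S₅ (aq), a reactant, drives the reaction to the left.

left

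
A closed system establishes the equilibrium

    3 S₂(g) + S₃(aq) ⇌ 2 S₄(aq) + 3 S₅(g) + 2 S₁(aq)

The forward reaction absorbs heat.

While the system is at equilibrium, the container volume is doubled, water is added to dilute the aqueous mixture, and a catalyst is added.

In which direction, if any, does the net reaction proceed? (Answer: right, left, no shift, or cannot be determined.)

Gas moles: reactants 3, products 3. Δn_gas = 0, so a volume change leaves Q equal to K — no shift from this change.
Dilution lowers every aqueous concentration by the same factor. Δn_aq = 4 − 1 = +3, so the system shifts toward the side with more dissolved moles — to the right.
A catalyst speeds both forward and reverse rates equally; it changes neither Q nor K — no shift from this change.
Only the nonzero effect(s) matter; the net shift is to the right.

right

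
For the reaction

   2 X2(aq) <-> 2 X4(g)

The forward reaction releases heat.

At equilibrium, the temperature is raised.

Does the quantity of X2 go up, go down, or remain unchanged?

increases

The forward reaction is exothermic. Raising T favours the endothermic direction — shift to the left.
The net shift is to the left. X2 is a reactant, so its amount increases.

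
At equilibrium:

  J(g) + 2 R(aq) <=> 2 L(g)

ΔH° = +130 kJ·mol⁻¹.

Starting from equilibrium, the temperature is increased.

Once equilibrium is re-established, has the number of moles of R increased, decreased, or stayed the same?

decreases

The forward reaction is endothermic. Raising T favours the endothermic direction — shift to the right.
The net shift is to the right. R is a reactant, so its amount decreases.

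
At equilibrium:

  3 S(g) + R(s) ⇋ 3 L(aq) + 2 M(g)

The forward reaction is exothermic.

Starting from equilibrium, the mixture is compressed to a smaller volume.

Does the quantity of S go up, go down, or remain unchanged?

Gas moles: reactants 3, products 2 (Δn_gas = -1). Compression shifts the system toward the side with fewer moles of gas — to the right.
The net shift is to the right. S is a reactant, so its amount decreases.

decreases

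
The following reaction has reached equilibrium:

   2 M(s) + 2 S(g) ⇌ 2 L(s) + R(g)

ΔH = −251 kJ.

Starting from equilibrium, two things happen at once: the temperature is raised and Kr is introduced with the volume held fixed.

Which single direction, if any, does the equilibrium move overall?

left

The forward reaction is exothermic. Raising T favours the endothermic direction — shift to the left.
At constant volume, adding an inert gas leaves every reacting species' partial pressure unchanged, so Q is unchanged — no shift from this change.
Only the nonzero effect(s) matter; the net shift is to the left.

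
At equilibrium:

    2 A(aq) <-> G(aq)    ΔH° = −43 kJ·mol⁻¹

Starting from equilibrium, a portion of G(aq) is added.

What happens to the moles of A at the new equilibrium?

Adding G (aq), a product, drives the reaction to the left.
The net shift is to the left. A is a reactant, so its amount increases.

increases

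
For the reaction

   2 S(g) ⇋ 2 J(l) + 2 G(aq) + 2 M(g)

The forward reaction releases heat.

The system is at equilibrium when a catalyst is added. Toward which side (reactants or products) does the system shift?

A catalyst speeds both forward and reverse rates equally; it changes neither Q nor K — no shift from this change.

no shift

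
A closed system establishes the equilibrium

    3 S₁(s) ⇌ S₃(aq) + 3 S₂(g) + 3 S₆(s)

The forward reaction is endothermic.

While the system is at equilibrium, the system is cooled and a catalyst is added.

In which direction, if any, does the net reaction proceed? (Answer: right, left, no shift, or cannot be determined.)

The forward reaction is endothermic. Lowering T favours the exothermic direction — shift to the left.
A catalyst speeds both forward and reverse rates equally; it changes neither Q nor K — no shift from this change.
Only the nonzero effect(s) matter; the net shift is to the left.

left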